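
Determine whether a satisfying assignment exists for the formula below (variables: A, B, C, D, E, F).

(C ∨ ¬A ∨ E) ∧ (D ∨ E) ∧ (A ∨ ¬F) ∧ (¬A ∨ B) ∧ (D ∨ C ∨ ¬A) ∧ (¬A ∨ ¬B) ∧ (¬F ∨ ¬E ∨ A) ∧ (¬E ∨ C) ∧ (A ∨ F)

No, unsatisfiable

Case D = True:
Case A = True:
From the singleton clause (B), B = True.
Now (¬B) is unsatisfied and unit — conflict.
So A must be the other value — set A = False.
From the singleton clause (¬F), F = False.
Now (F) is unsatisfied and unit — conflict.
Both values of A lead to a conflict.
So D must be the other value — set D = False.
From the singleton clause (E), E = True.
From the singleton clause (C), C = True.
Case A = True:
From the singleton clause (B), B = True.
Now (¬B) is unsatisfied and unit — conflict.
So A must be the other value — set A = False.
From the singleton clause (¬F), F = False.
Now (F) is unsatisfied and unit — conflict.
Both values of A lead to a conflict.
Both values of D lead to a conflict.
No assignment satisfies every clause.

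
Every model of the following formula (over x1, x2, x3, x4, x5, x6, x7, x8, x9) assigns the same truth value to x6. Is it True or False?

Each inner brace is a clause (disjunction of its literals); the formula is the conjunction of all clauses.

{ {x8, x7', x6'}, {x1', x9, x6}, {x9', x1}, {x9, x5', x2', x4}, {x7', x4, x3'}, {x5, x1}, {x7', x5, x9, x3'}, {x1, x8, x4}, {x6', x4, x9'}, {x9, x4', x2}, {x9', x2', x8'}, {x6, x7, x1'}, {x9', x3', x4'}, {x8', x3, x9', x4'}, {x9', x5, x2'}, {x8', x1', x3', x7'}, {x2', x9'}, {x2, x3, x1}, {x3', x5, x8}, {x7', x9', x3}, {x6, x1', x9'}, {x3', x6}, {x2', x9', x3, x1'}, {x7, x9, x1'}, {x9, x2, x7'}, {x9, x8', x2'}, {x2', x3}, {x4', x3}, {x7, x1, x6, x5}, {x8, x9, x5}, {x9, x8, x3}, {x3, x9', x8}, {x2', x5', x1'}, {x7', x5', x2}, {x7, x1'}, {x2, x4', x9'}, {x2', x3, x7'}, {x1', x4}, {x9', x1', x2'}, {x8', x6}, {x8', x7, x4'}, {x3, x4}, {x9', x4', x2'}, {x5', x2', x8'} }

True

Suppose x6 = 0.
(x3') alone gives x3 = 0.
(x2') alone gives x2 = 0.
(x1) alone gives x1 = 1.
(x9) alone gives x9 = 1.
Now (x9') is unsatisfied and unit — conflict.
So every satisfying assignment has x6 = True.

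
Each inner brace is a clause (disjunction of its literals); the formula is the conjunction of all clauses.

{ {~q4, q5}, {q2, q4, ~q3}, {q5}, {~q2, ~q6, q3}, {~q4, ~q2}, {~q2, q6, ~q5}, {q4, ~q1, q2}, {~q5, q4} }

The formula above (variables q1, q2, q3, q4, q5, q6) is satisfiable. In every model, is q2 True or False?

Suppose q2 = 1.
Unit clause (q5) forces q5 = 1.
Unit clause (~q4) forces q4 = 0.
But (q4) is also a unit clause — contradiction.
So every satisfying assignment has q2 = False.

False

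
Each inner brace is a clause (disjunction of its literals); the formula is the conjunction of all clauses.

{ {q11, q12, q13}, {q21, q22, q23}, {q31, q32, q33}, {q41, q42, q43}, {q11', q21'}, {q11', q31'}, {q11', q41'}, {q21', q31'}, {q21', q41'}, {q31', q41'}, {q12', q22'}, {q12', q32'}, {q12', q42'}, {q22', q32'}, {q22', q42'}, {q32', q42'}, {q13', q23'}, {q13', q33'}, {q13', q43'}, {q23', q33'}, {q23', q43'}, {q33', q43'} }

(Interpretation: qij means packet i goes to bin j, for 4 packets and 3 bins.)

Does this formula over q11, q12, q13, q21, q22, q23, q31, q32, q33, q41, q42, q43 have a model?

Branch on q11: set q11 = 0.
Branch on q12: set q12 = 1.
(q22') alone gives q22 = 0.
(q32') alone gives q32 = 0.
(q42') alone gives q42 = 0.
Branch on q21: set q21 = 1.
(q31') alone gives q31 = 0.
(q33) alone gives q33 = 1.
(q41') alone gives q41 = 0.
(q43) alone gives q43 = 1.
But (q43') is also a unit clause — contradiction.
So q21 must be the other value — set q21 = 0.
(q23) alone gives q23 = 1.
(q13') alone gives q13 = 0.
(q33') alone gives q33 = 0.
(q31) alone gives q31 = 1.
(q41') alone gives q41 = 0.
(q43) alone gives q43 = 1.
But (q43') is also a unit clause — contradiction.
Either choice for q21 ends in contradiction.
So q12 must be the other value — set q12 = 0.
(q13) alone gives q13 = 1.
(q23') alone gives q23 = 0.
(q33') alone gives q33 = 0.
(q43') alone gives q43 = 0.
Branch on q21: set q21 = 1.
(q31') alone gives q31 = 0.
(q32) alone gives q32 = 1.
(q41') alone gives q41 = 0.
(q42) alone gives q42 = 1.
But (q42') is also a unit clause — contradiction.
So q21 must be the other value — set q21 = 0.
(q22) alone gives q22 = 1.
(q32') alone gives q32 = 0.
(q31) alone gives q31 = 1.
(q41') alone gives q41 = 0.
(q42) alone gives q42 = 1.
But (q42') is also a unit clause — contradiction.
Either choice for q21 ends in contradiction.
Either choice for q12 ends in contradiction.
So q11 must be the other value — set q11 = 1.
(q21') alone gives q21 = 0.
(q31') alone gives q31 = 0.
(q41') alone gives q41 = 0.
Branch on q22: set q22 = 1.
(q12') alone gives q12 = 0.
(q32') alone gives q32 = 0.
(q33) alone gives q33 = 1.
(q42') alone gives q42 = 0.
(q43) alone gives q43 = 1.
But (q43') is also a unit clause — contradiction.
So q22 must be the other value — set q22 = 0.
(q23) alone gives q23 = 1.
(q13') alone gives q13 = 0.
(q33') alone gives q33 = 0.
(q32) alone gives q32 = 1.
(q12') alone gives q12 = 0.
(q42') alone gives q42 = 0.
(q43) alone gives q43 = 1.
But (q43') is also a unit clause — contradiction.
Either choice for q22 ends in contradiction.
Either choice for q11 ends in contradiction.
No assignment satisfies every clause.

No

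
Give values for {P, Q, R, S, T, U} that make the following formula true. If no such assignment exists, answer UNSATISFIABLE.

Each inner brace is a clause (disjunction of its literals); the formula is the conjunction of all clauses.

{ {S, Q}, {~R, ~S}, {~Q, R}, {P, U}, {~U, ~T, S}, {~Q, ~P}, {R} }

From the singleton clause (R), R = 1.
From the singleton clause (~S), S = 0.
From the singleton clause (Q), Q = 1.
From the singleton clause (~P), P = 0.
From the singleton clause (U), U = 1.
From the singleton clause (~T), T = 0.
All clauses are satisfied.

P ↦ 0; Q ↦ 1; R ↦ 1; S ↦ 0; T ↦ 0; U ↦ 1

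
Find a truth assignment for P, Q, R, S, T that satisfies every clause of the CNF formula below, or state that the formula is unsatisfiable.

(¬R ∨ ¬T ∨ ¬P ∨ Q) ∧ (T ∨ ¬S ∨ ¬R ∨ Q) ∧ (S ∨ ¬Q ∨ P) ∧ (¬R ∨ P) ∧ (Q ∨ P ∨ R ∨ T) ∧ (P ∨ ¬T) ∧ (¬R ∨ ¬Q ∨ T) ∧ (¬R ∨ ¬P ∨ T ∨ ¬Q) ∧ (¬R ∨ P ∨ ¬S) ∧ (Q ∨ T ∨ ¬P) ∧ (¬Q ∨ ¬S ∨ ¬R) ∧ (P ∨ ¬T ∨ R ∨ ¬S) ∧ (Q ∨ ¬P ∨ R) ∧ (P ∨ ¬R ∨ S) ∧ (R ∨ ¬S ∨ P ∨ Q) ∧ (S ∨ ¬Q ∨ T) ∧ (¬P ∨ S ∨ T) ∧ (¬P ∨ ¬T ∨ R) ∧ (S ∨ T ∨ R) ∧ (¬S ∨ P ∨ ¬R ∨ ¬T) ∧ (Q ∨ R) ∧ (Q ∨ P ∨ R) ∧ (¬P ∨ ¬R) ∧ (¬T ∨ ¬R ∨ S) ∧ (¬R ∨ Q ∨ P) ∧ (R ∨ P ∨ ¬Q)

Try R = False.
From the singleton clause (Q), Q = True.
From the singleton clause (P), P = True.
From the singleton clause (¬T), T = False.
From the singleton clause (S), S = True.
All clauses are satisfied.

P=True, Q=True, R=False, S=True, T=False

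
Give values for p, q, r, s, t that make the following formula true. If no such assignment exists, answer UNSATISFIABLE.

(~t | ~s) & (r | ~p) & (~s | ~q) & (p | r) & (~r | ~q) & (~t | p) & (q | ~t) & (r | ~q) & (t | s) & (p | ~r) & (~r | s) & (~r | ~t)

p ↦ 1; q ↦ 0; r ↦ 1; s ↦ 1; t ↦ 0

Case t = 0:
(s) alone gives s = 1.
(~q) alone gives q = 0.
Case r = 1:
(p) alone gives p = 1.
This assignment satisfies each clause.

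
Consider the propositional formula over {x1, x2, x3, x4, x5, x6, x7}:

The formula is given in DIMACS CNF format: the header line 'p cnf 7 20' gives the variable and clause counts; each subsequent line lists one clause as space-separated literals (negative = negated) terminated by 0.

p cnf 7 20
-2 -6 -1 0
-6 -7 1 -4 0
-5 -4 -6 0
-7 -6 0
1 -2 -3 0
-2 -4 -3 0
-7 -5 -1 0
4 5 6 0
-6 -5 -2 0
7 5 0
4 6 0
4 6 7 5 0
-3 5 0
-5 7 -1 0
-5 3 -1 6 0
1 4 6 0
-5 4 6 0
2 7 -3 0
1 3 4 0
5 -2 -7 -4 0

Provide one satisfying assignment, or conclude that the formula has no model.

x1=False,  x2=False,  x3=False,  x4=True,  x5=True,  x6=False,  x7=True

Suppose x7 = True.
(¬x6) alone gives x6 = False.
(x4) alone gives x4 = True.
Suppose x2 = False.
Suppose x5 = True.
(¬x1) alone gives x1 = False.
All clauses hold; x3 can take either value.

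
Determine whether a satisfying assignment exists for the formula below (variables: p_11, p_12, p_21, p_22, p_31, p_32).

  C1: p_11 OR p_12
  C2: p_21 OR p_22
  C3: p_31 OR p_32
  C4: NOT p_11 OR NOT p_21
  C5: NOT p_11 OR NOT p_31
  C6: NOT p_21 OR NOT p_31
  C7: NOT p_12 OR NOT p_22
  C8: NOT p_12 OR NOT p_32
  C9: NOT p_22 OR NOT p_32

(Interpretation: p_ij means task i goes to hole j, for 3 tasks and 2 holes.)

No

Branch on p_11: set p_11 = true.
(NOT p_21) alone gives p_21 = false.
(p_22) alone gives p_22 = true.
(NOT p_31) alone gives p_31 = false.
(p_32) alone gives p_32 = true.
But (NOT p_32) is also a unit clause — contradiction.
That branch fails; take p_11 = false instead.
(p_12) alone gives p_12 = true.
(NOT p_22) alone gives p_22 = false.
(p_21) alone gives p_21 = true.
(NOT p_31) alone gives p_31 = false.
(p_32) alone gives p_32 = true.
But (NOT p_32) is also a unit clause — contradiction.
Both values of p_11 lead to a conflict.
No assignment satisfies every clause.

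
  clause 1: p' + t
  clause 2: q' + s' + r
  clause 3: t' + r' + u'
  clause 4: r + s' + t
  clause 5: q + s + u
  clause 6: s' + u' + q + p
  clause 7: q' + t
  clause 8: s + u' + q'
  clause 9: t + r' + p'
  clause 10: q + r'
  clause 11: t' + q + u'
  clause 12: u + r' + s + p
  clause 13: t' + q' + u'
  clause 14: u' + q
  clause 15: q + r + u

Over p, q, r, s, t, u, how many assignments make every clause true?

There are 2^6 = 64 truth assignments over (p, q, r, s, t, u).
Split on t. With t = 1, the clauses containing t are satisfied and t' drops from the rest; 5 of the 2^5 = 32 assignments to the other variables satisfy what remains.
With t = 0, by the same count on the reduced clause set, 0 assignments work.
Total: 5 + 0 = 5.

5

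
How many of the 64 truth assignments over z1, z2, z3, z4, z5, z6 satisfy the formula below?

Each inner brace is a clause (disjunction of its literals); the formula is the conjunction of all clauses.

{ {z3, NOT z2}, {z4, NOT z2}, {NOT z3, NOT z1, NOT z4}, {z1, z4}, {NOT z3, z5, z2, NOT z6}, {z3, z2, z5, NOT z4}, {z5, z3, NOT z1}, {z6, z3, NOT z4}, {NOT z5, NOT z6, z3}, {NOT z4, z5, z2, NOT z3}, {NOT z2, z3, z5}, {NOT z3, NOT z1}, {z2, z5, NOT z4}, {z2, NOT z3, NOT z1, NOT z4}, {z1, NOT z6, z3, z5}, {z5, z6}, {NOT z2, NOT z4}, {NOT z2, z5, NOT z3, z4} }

3

There are 2^6 = 64 truth assignments over (z1, z2, z3, z4, z5, z6).
Split on z4. With z4 = true, the clauses containing z4 are satisfied and NOT z4 drops from the rest; 2 of the 2^5 = 32 assignments to the other variables satisfy what remains.
With z4 = false, by the same count on the reduced clause set, 1 assignment works.
(One model: z1=F, z2=F, z3=T, z4=T, z5=T, z6=F.)
Total: 2 + 1 = 3.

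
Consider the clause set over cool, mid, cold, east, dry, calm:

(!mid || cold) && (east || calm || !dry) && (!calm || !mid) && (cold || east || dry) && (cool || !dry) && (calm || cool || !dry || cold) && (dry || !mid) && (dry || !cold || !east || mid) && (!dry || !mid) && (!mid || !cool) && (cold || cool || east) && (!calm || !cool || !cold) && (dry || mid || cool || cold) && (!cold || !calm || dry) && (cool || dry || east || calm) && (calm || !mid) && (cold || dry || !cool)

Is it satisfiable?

Branch on mid: set mid = false.
Branch on cool: set cool = true.
Branch on calm: set calm = true.
The clause (!cold) is unit, so cold = false.
The clause (dry) is unit, so dry = true.
Every clause is now satisfied; east is unconstrained.
A satisfying assignment: cool: true,  mid: false,  cold: false,  east: false,  dry: true,  calm: true.

Yes, satisfiable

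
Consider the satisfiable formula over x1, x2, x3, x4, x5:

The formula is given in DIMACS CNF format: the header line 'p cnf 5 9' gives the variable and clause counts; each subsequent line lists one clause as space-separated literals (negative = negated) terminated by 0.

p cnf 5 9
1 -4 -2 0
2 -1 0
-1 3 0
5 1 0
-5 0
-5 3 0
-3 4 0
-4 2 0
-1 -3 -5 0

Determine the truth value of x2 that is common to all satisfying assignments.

Suppose x2 = False.
The clause (¬x1) is unit, so x1 = False.
The clause (x5) is unit, so x5 = True.
But (¬x5) is also a unit clause — contradiction.
So every satisfying assignment has x2 = True.

True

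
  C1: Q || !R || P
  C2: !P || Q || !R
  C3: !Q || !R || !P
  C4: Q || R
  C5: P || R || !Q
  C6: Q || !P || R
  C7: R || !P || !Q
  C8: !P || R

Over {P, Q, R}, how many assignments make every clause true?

1

There are 2^3 = 8 truth assignments over (P, Q, R).
Split on P. With P = true, the clauses containing P are satisfied and !P drops from the rest; 0 of the 2^2 = 4 assignments to the other variables satisfy what remains.
With P = false, by the same count on the reduced clause set, 1 assignment works.
(One model: P=F, Q=T, R=T.)
Total: 0 + 1 = 1.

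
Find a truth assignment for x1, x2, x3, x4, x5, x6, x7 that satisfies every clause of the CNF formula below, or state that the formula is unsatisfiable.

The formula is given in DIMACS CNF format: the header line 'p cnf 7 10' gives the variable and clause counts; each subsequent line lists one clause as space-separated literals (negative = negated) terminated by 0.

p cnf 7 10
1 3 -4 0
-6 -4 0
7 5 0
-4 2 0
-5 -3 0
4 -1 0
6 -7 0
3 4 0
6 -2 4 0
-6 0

x1: True, x2: True, x3: False, x4: True, x5: True, x6: False, x7: False

Unit clause (¬x6) forces x6 = False.
Unit clause (¬x7) forces x7 = False.
Unit clause (x5) forces x5 = True.
Unit clause (¬x3) forces x3 = False.
Unit clause (x4) forces x4 = True.
Unit clause (x1) forces x1 = True.
Unit clause (x2) forces x2 = True.
Every clause now holds.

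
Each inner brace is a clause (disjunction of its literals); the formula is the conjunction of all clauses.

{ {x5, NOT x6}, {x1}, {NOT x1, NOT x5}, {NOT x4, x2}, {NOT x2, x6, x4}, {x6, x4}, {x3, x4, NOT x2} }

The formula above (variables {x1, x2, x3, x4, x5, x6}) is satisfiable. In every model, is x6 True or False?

Suppose x6 = true.
From the singleton clause (x5), x5 = true.
From the singleton clause (x1), x1 = true.
That conflicts with the unit clause (NOT x1).
So every satisfying assignment has x6 = False.

False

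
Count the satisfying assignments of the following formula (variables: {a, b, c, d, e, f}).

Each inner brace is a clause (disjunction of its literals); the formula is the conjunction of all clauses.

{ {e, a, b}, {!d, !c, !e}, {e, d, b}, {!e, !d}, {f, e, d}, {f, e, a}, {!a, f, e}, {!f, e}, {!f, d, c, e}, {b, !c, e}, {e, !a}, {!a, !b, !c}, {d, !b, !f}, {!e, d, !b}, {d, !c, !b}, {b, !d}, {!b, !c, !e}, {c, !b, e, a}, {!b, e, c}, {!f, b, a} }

There are 2^6 = 64 truth assignments over (a, b, c, d, e, f).
Split on a. With a = true, the clauses containing a are satisfied and !a drops from the rest; 4 of the 2^5 = 32 assignments to the other variables satisfy what remains.
With a = false, by the same count on the reduced clause set, 2 assignments work.
(One model: a=F, b=F, c=F, d=F, e=T, f=F.)
Total: 4 + 2 = 6.

6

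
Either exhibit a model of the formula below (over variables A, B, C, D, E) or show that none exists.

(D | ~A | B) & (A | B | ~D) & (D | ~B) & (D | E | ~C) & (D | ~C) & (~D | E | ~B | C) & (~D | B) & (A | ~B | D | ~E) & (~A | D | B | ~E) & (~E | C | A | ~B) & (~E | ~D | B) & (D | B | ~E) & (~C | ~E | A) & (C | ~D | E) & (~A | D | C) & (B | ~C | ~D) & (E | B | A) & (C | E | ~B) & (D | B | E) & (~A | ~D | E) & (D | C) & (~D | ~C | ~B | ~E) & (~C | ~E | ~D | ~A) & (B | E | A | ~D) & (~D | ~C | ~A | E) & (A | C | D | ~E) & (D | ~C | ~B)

A ↦ 1,  B ↦ 1,  C ↦ 0,  D ↦ 1,  E ↦ 1

Try D = 1.
Unit clause (B) forces B = 1.
Try E = 1.
Unit clause (~C) forces C = 0.
Unit clause (A) forces A = 1.
Every clause now holds.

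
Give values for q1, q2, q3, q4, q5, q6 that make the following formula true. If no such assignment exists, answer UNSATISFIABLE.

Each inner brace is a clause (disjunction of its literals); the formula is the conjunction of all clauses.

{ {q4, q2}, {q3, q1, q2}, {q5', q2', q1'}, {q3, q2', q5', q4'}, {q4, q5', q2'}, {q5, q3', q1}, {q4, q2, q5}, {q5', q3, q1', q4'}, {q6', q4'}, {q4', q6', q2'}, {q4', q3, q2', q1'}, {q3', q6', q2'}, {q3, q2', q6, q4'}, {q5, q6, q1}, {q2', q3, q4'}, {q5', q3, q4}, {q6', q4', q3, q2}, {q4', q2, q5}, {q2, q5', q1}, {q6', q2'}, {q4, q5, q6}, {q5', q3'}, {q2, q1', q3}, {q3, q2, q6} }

q1: 1,  q2: 1,  q3: 1,  q4: 1,  q5: 0,  q6: 0

Try q4 = 1.
From the singleton clause (q6'), q6 = 0.
Try q3 = 1.
From the singleton clause (q5'), q5 = 0.
From the singleton clause (q1), q1 = 1.
From the singleton clause (q2), q2 = 1.
This assignment satisfies each clause.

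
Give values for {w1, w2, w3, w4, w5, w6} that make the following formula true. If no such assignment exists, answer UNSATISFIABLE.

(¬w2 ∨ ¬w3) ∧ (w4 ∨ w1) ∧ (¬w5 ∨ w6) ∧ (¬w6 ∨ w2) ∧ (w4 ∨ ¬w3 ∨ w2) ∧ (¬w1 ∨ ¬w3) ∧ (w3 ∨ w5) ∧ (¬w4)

w1 ↦ True; w2 ↦ True; w3 ↦ False; w4 ↦ False; w5 ↦ True; w6 ↦ True

The clause (¬w4) is unit, so w4 = False.
The clause (w1) is unit, so w1 = True.
The clause (¬w3) is unit, so w3 = False.
The clause (w5) is unit, so w5 = True.
The clause (w6) is unit, so w6 = True.
The clause (w2) is unit, so w2 = True.
This assignment satisfies each clause.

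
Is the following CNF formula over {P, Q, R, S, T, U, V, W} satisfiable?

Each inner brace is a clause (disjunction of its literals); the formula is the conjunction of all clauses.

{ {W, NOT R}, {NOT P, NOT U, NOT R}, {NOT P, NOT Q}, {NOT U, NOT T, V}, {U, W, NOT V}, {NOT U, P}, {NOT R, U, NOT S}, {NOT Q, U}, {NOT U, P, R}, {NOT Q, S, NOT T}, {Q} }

From the singleton clause (Q), Q = true.
From the singleton clause (NOT P), P = false.
From the singleton clause (NOT U), U = false.
That conflicts with the unit clause (U).
No assignment satisfies every clause.

No, unsatisfiable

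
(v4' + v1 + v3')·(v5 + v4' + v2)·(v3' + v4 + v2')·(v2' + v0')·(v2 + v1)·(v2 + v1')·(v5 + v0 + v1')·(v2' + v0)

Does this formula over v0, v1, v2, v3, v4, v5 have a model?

No, unsatisfiable

Case v2 = 0:
Unit clause (v1) forces v1 = 1.
Now (v1') is unsatisfied and unit — conflict.
That branch fails; take v2 = 1 instead.
Unit clause (v0') forces v0 = 0.
Now (v0) is unsatisfied and unit — conflict.
Neither v2 = 1 nor v2 = 0 works.
No assignment satisfies every clause.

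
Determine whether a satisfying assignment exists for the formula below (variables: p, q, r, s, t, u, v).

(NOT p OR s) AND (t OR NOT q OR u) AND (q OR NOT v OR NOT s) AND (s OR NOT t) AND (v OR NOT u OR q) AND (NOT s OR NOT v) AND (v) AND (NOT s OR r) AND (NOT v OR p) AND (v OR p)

Unsatisfiable

Unit clause (v) forces v = true.
Unit clause (NOT s) forces s = false.
Unit clause (NOT p) forces p = false.
That conflicts with the unit clause (p).
No assignment satisfies every clause.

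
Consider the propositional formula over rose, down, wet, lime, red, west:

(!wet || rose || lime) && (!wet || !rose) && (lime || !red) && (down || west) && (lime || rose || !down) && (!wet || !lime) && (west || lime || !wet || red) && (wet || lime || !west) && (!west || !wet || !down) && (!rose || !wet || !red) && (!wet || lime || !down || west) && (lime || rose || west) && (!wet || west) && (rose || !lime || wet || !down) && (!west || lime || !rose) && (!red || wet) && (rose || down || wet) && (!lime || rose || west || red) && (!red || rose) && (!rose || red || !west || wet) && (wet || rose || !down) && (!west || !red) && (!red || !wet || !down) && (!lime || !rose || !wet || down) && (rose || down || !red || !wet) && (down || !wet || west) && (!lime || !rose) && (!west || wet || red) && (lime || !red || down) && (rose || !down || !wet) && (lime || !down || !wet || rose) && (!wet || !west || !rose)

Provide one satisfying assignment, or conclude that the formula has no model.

rose=true; down=true; wet=false; lime=false; red=false; west=false

Branch on wet: set wet = false.
From the singleton clause (!red), red = false.
From the singleton clause (!west), west = false.
From the singleton clause (down), down = true.
From the singleton clause (rose), rose = true.
From the singleton clause (!lime), lime = false.
This assignment satisfies each clause.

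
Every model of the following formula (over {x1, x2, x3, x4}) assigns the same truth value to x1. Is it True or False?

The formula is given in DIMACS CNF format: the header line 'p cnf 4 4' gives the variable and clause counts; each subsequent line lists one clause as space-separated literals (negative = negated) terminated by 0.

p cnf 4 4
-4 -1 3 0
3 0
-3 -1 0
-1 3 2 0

Suppose x1 = True.
Unit clause (x3) forces x3 = True.
But (¬x3) is also a unit clause — contradiction.
So every satisfying assignment has x1 = False.

False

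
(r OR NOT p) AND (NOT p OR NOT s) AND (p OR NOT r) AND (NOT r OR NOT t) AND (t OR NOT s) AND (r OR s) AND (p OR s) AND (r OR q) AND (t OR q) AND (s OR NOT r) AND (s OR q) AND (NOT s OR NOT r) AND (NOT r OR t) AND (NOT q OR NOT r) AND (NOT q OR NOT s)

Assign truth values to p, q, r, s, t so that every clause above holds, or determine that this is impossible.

Suppose r = true.
(p) alone gives p = true.
(NOT s) alone gives s = false.
But (s) is also a unit clause — contradiction.
So r must be the other value — set r = false.
(NOT p) alone gives p = false.
(s) alone gives s = true.
(t) alone gives t = true.
(q) alone gives q = true.
But (NOT q) is also a unit clause — contradiction.
Either choice for r ends in contradiction.

UNSATISFIABLE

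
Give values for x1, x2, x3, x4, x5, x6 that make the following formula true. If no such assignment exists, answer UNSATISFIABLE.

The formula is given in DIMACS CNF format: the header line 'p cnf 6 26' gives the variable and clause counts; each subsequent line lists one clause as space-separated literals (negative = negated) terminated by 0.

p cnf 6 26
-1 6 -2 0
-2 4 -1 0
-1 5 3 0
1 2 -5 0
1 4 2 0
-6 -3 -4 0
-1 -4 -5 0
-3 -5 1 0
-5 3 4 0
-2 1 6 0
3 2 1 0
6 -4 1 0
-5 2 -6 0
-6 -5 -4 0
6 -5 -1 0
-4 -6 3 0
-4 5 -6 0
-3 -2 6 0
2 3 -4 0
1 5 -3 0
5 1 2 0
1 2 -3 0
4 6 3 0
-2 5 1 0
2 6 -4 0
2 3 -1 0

x1=True; x2=False; x3=True; x4=False; x5=False; x6=True

Suppose x1 = True.
Suppose x6 = True.
Suppose x2 = False.
Unit clause (¬x5) forces x5 = False.
Unit clause (x3) forces x3 = True.
Unit clause (¬x4) forces x4 = False.
Every clause now holds.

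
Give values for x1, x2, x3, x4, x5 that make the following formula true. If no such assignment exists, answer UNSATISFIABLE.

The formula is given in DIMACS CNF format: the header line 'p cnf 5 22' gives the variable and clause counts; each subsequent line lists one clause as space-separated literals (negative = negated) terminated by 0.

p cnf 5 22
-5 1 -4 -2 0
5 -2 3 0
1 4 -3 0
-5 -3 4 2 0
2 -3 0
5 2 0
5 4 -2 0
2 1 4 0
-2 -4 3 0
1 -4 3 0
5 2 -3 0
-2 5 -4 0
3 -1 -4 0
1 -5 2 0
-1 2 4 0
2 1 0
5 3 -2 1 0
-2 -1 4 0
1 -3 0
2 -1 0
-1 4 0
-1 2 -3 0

x1 ↦ False, x2 ↦ True, x3 ↦ False, x4 ↦ False, x5 ↦ True

Try x2 = True.
Try x5 = True.
Try x1 = False.
From the singleton clause (¬x4), x4 = False.
From the singleton clause (¬x3), x3 = False.
Every clause now holds.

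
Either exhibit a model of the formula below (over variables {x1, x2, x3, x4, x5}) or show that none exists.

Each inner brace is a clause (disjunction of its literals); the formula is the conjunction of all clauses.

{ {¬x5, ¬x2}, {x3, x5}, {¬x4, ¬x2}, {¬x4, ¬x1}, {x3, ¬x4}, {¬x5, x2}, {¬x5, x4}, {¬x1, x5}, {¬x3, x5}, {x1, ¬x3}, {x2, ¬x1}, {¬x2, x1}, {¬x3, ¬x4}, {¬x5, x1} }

Try x5 = False.
(x3) alone gives x3 = True.
Now (¬x3) is unsatisfied and unit — conflict.
So x5 must be the other value — set x5 = True.
(¬x2) alone gives x2 = False.
Now (x2) is unsatisfied and unit — conflict.
Either choice for x5 ends in contradiction.

UNSATISFIABLE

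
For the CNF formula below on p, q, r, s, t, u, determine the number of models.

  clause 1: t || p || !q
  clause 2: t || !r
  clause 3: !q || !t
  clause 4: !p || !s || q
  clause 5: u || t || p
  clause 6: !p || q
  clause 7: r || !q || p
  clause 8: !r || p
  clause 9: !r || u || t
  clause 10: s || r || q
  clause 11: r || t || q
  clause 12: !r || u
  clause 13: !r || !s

6

There are 2^6 = 64 truth assignments over (p, q, r, s, t, u).
Split on s. With s = true, the clauses containing s are satisfied and !s drops from the rest; 4 of the 2^5 = 32 assignments to the other variables satisfy what remains.
With s = false, by the same count on the reduced clause set, 2 assignments work.
(One model: p=F, q=F, r=F, s=T, t=T, u=F.)
Total: 4 + 2 = 6.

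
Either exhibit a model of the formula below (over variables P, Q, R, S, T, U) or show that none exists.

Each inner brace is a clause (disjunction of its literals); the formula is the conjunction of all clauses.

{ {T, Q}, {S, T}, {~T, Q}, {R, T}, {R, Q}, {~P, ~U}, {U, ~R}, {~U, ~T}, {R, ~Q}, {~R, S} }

Try T = 0.
Unit clause (Q) forces Q = 1.
Unit clause (S) forces S = 1.
Unit clause (R) forces R = 1.
Unit clause (U) forces U = 1.
Unit clause (~P) forces P = 0.
Every clause now holds.

P: 0,  Q: 1,  R: 1,  S: 1,  T: 0,  U: 1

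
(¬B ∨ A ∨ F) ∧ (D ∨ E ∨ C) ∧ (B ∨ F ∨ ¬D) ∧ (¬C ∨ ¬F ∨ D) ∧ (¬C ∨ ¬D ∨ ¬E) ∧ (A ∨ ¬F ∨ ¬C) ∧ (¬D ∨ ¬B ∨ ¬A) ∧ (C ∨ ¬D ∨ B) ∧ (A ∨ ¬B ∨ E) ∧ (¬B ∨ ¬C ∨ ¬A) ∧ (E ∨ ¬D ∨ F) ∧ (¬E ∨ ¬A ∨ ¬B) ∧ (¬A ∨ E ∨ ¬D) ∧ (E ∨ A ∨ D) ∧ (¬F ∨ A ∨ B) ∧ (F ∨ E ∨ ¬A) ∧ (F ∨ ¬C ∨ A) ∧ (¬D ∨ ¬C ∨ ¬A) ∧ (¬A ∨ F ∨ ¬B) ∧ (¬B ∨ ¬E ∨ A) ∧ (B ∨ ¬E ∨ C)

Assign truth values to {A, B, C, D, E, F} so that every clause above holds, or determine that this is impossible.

Try B = False.
Try F = False.
From the singleton clause (¬D), D = False.
Try E = True.
From the singleton clause (C), C = True.
From the singleton clause (A), A = True.
All clauses are satisfied.

A=True, B=False, C=True, D=False, E=True, F=False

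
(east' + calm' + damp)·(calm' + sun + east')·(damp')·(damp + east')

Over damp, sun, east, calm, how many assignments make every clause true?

4

There are 2^4 = 16 truth assignments over (damp, sun, east, calm).
Check each against the 4 clauses (columns in the order damp, sun, east, calm):
  F F F F  ✓ satisfies all
  F F F T  ✓ satisfies all
  F F T F  ✗ fails (damp + east')
  F F T T  ✗ fails (east' + calm' + damp)
  F T F F  ✓ satisfies all
  F T F T  ✓ satisfies all
  F T T F  ✗ fails (damp + east')
  F T T T  ✗ fails (east' + calm' + damp)
  T F F F  ✗ fails (damp')
  T F F T  ✗ fails (damp')
  T F T F  ✗ fails (damp')
  T F T T  ✗ fails (calm' + sun + east')
  T T F F  ✗ fails (damp')
  T T F T  ✗ fails (damp')
  T T T F  ✗ fails (damp')
  T T T T  ✗ fails (damp')
4 of the 16 rows are models.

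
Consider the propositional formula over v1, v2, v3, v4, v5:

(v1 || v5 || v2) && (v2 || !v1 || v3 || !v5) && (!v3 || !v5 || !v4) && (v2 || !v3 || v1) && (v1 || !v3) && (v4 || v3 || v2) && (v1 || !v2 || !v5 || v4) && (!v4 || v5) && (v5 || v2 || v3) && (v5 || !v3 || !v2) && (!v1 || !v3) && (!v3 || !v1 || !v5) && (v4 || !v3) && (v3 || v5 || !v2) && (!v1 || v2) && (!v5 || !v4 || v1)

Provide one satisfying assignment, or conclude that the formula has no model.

Suppose v1 = true.
Unit clause (!v3) forces v3 = false.
Unit clause (v2) forces v2 = true.
Unit clause (v5) forces v5 = true.
Every clause is now satisfied; v4 is unconstrained.

v1=true, v2=true, v3=false, v4=false, v5=true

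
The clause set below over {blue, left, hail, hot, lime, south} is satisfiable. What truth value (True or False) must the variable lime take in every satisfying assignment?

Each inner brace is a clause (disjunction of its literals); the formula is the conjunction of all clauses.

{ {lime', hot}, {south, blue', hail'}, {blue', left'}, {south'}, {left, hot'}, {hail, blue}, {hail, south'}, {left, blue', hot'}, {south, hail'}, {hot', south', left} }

False

Suppose lime = 1.
(hot) alone gives hot = 1.
(south') alone gives south = 0.
(left) alone gives left = 1.
(blue') alone gives blue = 0.
(hail) alone gives hail = 1.
But (hail') is also a unit clause — contradiction.
So every satisfying assignment has lime = False.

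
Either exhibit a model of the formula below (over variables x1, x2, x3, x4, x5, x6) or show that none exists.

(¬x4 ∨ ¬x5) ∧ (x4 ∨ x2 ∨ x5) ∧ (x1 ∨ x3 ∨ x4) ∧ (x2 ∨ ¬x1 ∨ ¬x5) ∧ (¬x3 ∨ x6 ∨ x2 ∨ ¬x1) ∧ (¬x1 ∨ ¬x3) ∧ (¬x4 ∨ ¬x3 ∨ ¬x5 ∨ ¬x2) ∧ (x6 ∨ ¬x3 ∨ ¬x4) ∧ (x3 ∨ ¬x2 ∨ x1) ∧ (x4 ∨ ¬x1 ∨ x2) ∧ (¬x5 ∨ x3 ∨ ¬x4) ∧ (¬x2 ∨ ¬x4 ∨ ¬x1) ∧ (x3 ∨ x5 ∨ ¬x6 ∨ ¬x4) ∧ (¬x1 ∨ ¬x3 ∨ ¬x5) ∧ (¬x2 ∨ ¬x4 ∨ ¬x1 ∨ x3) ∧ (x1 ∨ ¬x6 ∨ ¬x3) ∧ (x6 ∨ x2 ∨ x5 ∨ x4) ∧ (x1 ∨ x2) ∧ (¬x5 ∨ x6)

x1 ↦ True,  x2 ↦ True,  x3 ↦ False,  x4 ↦ False,  x5 ↦ False,  x6 ↦ False

Suppose x4 = False.
Suppose x2 = True.
Suppose x1 = True.
(¬x3) alone gives x3 = False.
Suppose x5 = False.
No clause remains; x6 is free.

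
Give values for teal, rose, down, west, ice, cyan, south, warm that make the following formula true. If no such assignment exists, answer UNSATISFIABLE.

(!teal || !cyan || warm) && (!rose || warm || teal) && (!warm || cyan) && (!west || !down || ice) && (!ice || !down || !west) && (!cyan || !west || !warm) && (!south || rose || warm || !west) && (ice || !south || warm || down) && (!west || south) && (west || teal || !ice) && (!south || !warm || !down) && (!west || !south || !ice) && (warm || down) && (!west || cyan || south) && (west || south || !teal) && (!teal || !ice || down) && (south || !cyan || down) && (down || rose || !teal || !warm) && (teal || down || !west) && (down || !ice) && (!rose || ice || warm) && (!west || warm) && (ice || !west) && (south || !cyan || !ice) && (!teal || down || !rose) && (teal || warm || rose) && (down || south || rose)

Case warm = false:
(down) alone gives down = true.
(!west) alone gives west = false.
Case teal = true:
(!cyan) alone gives cyan = false.
(south) alone gives south = true.
Case rose = false:
Every clause is now satisfied; ice is unconstrained.

teal=true,  rose=false,  down=true,  west=false,  ice=false,  cyan=false,  south=true,  warm=false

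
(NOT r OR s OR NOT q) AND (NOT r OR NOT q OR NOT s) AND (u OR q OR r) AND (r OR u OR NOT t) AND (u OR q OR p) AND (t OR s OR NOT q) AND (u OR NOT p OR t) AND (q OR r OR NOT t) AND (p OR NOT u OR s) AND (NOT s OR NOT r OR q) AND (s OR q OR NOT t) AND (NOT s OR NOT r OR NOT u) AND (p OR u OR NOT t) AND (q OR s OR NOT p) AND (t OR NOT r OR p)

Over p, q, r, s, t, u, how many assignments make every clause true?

There are 2^6 = 64 truth assignments over (p, q, r, s, t, u).
Split on p. With p = true, the clauses containing p are satisfied and NOT p drops from the rest; 4 of the 2^5 = 32 assignments to the other variables satisfy what remains.
With p = false, by the same count on the reduced clause set, 4 assignments work.
Total: 4 + 4 = 8.

8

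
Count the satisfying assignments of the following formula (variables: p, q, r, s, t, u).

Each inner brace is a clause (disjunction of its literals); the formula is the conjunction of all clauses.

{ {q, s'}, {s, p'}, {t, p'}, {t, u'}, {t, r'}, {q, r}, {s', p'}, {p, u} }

There are 2^6 = 64 truth assignments over (p, q, r, s, t, u).
Split on p. With p = 1, the clauses containing p are satisfied and p' drops from the rest; 0 of the 2^5 = 32 assignments to the other variables satisfy what remains.
With p = 0, by the same count on the reduced clause set, 5 assignments work.
Total: 0 + 5 = 5.

5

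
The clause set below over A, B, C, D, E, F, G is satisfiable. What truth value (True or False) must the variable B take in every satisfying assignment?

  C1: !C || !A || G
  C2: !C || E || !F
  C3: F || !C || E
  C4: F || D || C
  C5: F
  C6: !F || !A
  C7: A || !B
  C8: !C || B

False

Suppose B = true.
The clause (F) is unit, so F = true.
The clause (!A) is unit, so A = false.
But (A) is also a unit clause — contradiction.
So every satisfying assignment has B = False.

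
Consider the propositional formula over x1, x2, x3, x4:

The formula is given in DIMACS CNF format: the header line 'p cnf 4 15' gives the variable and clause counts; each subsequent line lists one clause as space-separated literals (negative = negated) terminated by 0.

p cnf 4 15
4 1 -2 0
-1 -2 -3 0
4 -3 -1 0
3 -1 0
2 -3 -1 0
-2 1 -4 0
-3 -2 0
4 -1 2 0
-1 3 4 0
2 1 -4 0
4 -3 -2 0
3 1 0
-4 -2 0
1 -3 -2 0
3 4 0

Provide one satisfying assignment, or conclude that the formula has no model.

x1=False,  x2=False,  x3=True,  x4=False

Suppose x3 = True.
From the singleton clause (¬x2), x2 = False.
From the singleton clause (¬x1), x1 = False.
From the singleton clause (¬x4), x4 = False.
Every clause now holds.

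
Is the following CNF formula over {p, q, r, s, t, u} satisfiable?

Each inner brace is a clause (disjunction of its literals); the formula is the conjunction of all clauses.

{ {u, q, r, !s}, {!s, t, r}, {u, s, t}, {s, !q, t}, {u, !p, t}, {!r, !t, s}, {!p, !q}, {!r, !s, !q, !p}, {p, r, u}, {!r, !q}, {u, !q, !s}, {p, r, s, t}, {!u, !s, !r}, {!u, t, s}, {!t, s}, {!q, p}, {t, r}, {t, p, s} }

Suppose p = false.
The clause (!q) is unit, so q = false.
Suppose r = true.
Suppose t = false.
The clause (s) is unit, so s = true.
The clause (!u) is unit, so u = false.
All clauses are satisfied.
A satisfying assignment: p ↦ false,  q ↦ false,  r ↦ true,  s ↦ true,  t ↦ false,  u ↦ false.

Satisfiable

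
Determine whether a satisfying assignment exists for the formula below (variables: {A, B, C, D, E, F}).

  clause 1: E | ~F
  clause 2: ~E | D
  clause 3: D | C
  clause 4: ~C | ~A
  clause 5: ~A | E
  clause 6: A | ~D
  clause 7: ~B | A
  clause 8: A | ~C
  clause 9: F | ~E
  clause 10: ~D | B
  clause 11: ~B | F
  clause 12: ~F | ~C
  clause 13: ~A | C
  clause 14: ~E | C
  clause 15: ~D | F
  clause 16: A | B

No

Suppose E = 1.
From the singleton clause (D), D = 1.
From the singleton clause (A), A = 1.
From the singleton clause (~C), C = 0.
But (C) is also a unit clause — contradiction.
Backtrack on E: now try E = 0.
From the singleton clause (~F), F = 0.
From the singleton clause (~A), A = 0.
From the singleton clause (~D), D = 0.
From the singleton clause (C), C = 1.
But (~C) is also a unit clause — contradiction.
Either choice for E ends in contradiction.
No assignment satisfies every clause.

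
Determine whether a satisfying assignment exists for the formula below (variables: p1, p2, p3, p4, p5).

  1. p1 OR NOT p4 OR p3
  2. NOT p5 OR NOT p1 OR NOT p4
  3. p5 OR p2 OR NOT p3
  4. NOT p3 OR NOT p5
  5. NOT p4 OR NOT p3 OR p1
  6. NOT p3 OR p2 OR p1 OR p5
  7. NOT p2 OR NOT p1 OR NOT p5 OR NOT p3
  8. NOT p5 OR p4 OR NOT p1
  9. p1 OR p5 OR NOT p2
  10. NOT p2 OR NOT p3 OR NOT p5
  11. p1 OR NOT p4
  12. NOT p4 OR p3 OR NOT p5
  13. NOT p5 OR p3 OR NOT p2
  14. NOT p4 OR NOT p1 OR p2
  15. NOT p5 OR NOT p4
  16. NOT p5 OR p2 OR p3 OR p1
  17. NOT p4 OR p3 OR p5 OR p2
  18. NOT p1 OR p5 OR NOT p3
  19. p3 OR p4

Yes

Branch on p3: set p3 = false.
From the singleton clause (p4), p4 = true.
From the singleton clause (p1), p1 = true.
From the singleton clause (NOT p5), p5 = false.
From the singleton clause (p2), p2 = true.
All clauses are satisfied.
A satisfying assignment: p1 ↦ true,  p2 ↦ true,  p3 ↦ false,  p4 ↦ true,  p5 ↦ false.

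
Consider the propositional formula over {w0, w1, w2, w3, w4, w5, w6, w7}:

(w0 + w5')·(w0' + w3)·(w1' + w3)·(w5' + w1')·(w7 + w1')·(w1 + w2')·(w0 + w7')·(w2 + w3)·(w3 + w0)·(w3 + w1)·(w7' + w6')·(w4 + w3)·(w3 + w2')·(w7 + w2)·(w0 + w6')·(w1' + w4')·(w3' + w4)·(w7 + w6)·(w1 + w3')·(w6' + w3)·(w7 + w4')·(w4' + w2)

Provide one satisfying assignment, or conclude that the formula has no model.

Case w0 = 1:
From the singleton clause (w3), w3 = 1.
From the singleton clause (w4), w4 = 1.
From the singleton clause (w1'), w1 = 0.
Now (w1) is unsatisfied and unit — conflict.
So w0 must be the other value — set w0 = 0.
From the singleton clause (w5'), w5 = 0.
From the singleton clause (w7'), w7 = 0.
From the singleton clause (w1'), w1 = 0.
From the singleton clause (w2'), w2 = 0.
Now (w2) is unsatisfied and unit — conflict.
Either choice for w0 ends in contradiction.

UNSATISFIABLE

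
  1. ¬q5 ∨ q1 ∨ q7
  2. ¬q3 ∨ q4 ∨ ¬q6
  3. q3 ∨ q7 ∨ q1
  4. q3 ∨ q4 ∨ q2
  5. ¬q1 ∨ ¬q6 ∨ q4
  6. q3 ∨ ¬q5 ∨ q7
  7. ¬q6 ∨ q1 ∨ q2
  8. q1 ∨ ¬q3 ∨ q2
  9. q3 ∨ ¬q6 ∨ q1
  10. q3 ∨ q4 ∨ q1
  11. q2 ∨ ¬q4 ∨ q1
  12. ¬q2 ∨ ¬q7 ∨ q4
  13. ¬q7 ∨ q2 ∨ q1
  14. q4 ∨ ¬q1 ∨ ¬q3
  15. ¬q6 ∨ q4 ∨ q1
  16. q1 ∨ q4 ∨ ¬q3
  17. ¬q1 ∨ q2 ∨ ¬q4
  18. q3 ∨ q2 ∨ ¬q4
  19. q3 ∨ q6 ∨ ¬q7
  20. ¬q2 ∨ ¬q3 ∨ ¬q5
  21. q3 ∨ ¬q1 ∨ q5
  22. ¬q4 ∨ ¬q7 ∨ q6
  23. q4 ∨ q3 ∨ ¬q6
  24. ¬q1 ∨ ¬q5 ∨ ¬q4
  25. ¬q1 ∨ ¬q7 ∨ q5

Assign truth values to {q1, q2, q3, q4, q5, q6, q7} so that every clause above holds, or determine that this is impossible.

q1 ↦ False,  q2 ↦ True,  q3 ↦ True,  q4 ↦ True,  q5 ↦ False,  q6 ↦ False,  q7 ↦ False

Try q5 = False.
Try q3 = True.
Try q4 = True.
Try q1 = False.
(q2) alone gives q2 = True.
Try q7 = False.
Every clause is now satisfied; q6 is unconstrained.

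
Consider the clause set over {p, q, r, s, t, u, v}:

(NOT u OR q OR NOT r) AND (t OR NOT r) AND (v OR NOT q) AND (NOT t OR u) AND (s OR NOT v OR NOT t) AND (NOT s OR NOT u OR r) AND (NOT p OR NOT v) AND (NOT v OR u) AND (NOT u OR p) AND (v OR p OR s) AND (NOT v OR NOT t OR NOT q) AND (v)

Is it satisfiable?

Unsatisfiable

The clause (v) is unit, so v = true.
The clause (NOT p) is unit, so p = false.
The clause (u) is unit, so u = true.
That conflicts with the unit clause (NOT u).
No assignment satisfies every clause.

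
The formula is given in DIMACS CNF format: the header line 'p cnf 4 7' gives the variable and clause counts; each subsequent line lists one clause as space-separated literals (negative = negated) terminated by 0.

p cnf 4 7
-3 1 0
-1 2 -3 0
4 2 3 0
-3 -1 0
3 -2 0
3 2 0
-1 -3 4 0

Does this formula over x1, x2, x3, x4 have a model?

Case x3 = False:
From the singleton clause (¬x2), x2 = False.
Now (x2) is unsatisfied and unit — conflict.
Backtrack on x3: now try x3 = True.
From the singleton clause (x1), x1 = True.
Now (¬x1) is unsatisfied and unit — conflict.
Neither x3 = True nor x3 = False works.
No assignment satisfies every clause.

No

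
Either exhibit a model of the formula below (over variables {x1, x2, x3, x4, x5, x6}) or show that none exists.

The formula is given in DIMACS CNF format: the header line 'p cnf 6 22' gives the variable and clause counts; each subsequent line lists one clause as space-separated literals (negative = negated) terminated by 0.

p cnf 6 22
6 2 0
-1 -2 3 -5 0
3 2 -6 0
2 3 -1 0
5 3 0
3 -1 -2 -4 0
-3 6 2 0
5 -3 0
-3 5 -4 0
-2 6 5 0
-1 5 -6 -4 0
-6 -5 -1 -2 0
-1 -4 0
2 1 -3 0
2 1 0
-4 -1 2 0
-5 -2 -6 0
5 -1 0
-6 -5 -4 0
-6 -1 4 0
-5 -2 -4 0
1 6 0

Try x6 = False.
Unit clause (x2) forces x2 = True.
Unit clause (x5) forces x5 = True.
Unit clause (¬x4) forces x4 = False.
Unit clause (x1) forces x1 = True.
Unit clause (x3) forces x3 = True.
All clauses are satisfied.

x1=True,  x2=True,  x3=True,  x4=False,  x5=True,  x6=False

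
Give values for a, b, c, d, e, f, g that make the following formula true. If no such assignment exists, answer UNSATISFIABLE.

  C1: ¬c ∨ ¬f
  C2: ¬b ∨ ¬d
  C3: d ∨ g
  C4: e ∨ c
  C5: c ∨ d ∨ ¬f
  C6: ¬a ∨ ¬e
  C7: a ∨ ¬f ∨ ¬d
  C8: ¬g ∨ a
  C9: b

a=True; b=True; c=True; d=False; e=False; f=False; g=True

(b) alone gives b = True.
(¬d) alone gives d = False.
(g) alone gives g = True.
(a) alone gives a = True.
(¬e) alone gives e = False.
(c) alone gives c = True.
(¬f) alone gives f = False.
This assignment satisfies each clause.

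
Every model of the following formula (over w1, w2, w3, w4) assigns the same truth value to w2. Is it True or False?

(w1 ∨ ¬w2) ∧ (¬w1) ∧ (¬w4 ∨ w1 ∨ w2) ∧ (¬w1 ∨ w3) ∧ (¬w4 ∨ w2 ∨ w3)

Suppose w2 = True.
The clause (w1) is unit, so w1 = True.
Now (¬w1) is unsatisfied and unit — conflict.
So every satisfying assignment has w2 = False.

False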